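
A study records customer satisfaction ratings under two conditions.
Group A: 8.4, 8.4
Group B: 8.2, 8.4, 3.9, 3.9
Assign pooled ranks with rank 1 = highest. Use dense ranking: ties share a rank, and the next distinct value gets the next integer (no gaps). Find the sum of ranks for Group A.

Sorted (descending): 8.4, 8.4, 8.4, 8.2, 3.9, 3.9
The 3 values of 8.4 share dense rank 1.
The 2 values of 3.9 share dense rank 3.
Remaining distinct values take the next consecutive integers.
Group A values → pooled ranks: 8.4→1, 8.4→1
Rank sum = 1 + 1 = 2

2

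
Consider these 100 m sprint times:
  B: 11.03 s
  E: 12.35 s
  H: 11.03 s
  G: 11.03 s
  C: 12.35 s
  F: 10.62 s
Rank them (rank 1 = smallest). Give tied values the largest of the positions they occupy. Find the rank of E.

6

Sorted (ascending): 10.62, 11.03, 11.03, 11.03, 12.35, 12.35
The 3 values of 11.03 occupy positions 2–4 → each gets rank 4.
The 2 values of 12.35 occupy positions 5–6 → each gets rank 6.
E has value 12.35 s → rank 6.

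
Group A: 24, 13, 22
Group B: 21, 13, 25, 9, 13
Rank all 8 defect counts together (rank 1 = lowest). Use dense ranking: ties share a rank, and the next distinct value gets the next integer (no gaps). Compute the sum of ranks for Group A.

Sorted (ascending): 9, 13, 13, 13, 21, 22, 24, 25
The 3 values of 13 share dense rank 2.
Remaining distinct values take the next consecutive integers.
Group A values → pooled ranks: 24→5, 13→2, 22→4
Rank sum = 5 + 2 + 4 = 11

11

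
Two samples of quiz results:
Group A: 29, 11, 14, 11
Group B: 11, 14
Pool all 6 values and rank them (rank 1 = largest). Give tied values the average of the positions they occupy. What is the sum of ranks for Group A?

13.5

Sorted (descending): 29, 14, 14, 11, 11, 11
The 2 values of 14 occupy positions 2–3 → average rank (2+3)/2 = 2.5.
The 3 values of 11 occupy positions 4–6 → average rank 5.
Group A values → pooled ranks: 29→1, 11→5, 14→2.5, 11→5
Rank sum = 1 + 5 + 2.5 + 5 = 13.5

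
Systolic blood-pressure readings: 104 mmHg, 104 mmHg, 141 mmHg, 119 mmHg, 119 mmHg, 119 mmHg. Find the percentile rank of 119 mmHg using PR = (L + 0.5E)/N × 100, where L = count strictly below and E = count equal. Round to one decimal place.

58.3

N = 6.
Strictly below 119: 2. Equal to 119: 3.
PR = (2 + 0.5·3)/6 × 100 = 58.3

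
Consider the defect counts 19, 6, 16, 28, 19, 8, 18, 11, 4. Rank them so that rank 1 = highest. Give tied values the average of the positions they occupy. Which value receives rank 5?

Sorted (descending): 28, 19, 19, 18, 16, 11, 8, 6, 4
The 2 values of 19 occupy positions 2–3 → average rank (2+3)/2 = 2.5.
Rank 5 → value 16.

16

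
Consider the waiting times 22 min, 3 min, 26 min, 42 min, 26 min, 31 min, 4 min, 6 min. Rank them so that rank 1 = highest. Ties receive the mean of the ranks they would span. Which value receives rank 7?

4

Sorted (descending): 42, 31, 26, 26, 22, 6, 4, 3
The 2 values of 26 occupy positions 3–4 → average rank (3+4)/2 = 3.5.
Rank 7 → value 4.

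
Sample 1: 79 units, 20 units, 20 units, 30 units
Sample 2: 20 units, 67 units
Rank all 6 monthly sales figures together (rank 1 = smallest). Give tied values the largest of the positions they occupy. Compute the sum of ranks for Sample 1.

Sorted (ascending): 20, 20, 20, 30, 67, 79
The 3 values of 20 occupy positions 1–3 → each gets rank 3.
Sample 1 values → pooled ranks: 79→6, 20→3, 20→3, 30→4
Rank sum = 6 + 3 + 3 + 4 = 16

16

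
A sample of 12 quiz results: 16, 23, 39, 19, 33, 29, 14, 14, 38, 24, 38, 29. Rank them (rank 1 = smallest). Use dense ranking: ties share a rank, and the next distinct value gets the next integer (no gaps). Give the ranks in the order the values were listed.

2, 4, 9, 3, 7, 6, 1, 1, 8, 5, 8, 6

Sorted (ascending): 14, 14, 16, 19, 23, 24, 29, 29, 33, 38, 38, 39
The 2 values of 14 share dense rank 1.
The 2 values of 29 share dense rank 6.
The 2 values of 38 share dense rank 8.
Remaining distinct values take the next consecutive integers.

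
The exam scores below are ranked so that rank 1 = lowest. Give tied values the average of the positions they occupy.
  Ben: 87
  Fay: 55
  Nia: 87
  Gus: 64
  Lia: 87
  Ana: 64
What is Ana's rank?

2.5

Sorted (ascending): 55, 64, 64, 87, 87, 87
The 2 values of 64 occupy positions 2–3 → average rank (2+3)/2 = 2.5.
The 3 values of 87 occupy positions 4–6 → average rank 5.
Ana has value 64 → rank 2.5.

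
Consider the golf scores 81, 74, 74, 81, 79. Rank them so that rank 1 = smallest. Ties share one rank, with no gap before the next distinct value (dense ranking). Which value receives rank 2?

79

Sorted (ascending): 74, 74, 79, 81, 81
The 2 values of 74 share dense rank 1.
The 2 values of 81 share dense rank 3.
Remaining distinct values take the next consecutive integers.
Rank 2 → value 79.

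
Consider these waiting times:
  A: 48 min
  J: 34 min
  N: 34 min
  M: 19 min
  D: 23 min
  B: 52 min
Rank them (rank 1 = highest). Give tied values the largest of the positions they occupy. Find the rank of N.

Sorted (descending): 52, 48, 34, 34, 23, 19
The 2 values of 34 occupy positions 3–4 → each gets rank 4.
N has value 34 min → rank 4.

4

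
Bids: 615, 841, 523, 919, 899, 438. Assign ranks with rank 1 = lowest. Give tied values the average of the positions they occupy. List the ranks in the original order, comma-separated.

3, 4, 2, 6, 5, 1

Sorted (ascending): 438, 523, 615, 841, 899, 919
No ties — each value takes its position as its rank.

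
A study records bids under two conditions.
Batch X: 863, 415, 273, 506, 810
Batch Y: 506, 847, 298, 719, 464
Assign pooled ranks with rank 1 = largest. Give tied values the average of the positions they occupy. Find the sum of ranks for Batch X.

Sorted (descending): 863, 847, 810, 719, 506, 506, 464, 415, 298, 273
The 2 values of 506 occupy positions 5–6 → average rank (5+6)/2 = 5.5.
Batch X values → pooled ranks: 863→1, 415→8, 273→10, 506→5.5, 810→3
Rank sum = 1 + 8 + 10 + 5.5 + 3 = 27.5

27.5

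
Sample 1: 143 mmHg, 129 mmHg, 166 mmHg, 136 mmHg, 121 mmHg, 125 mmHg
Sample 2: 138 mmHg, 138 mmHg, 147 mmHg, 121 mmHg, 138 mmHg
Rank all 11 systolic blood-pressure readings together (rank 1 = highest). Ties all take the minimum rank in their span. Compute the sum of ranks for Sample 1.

38

Sorted (descending): 166, 147, 143, 138, 138, 138, 136, 129, 125, 121, 121
The 3 values of 138 occupy positions 4–6 → each gets rank 4.
The 2 values of 121 occupy positions 10–11 → each gets rank 10.
Sample 1 values → pooled ranks: 143→3, 129→8, 166→1, 136→7, 121→10, 125→9
Rank sum = 3 + 8 + 1 + 7 + 10 + 9 = 38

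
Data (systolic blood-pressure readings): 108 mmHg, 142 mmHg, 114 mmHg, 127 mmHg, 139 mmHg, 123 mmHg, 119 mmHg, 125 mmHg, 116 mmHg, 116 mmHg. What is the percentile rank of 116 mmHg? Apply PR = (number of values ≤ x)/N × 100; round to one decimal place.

40.0

N = 10.
Strictly below 116: 2. Equal to 116: 2.
PR = 4/10 × 100 = 40.0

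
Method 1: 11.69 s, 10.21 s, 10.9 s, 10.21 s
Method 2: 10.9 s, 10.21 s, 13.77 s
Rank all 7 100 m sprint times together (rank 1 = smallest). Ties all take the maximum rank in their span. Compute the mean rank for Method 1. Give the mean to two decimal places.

Sorted (ascending): 10.21, 10.21, 10.21, 10.9, 10.9, 11.69, 13.77
The 3 values of 10.21 occupy positions 1–3 → each gets rank 3.
The 2 values of 10.9 occupy positions 4–5 → each gets rank 5.
Method 1 values → pooled ranks: 11.69→6, 10.21→3, 10.9→5, 10.21→3
Mean rank = (6 + 3 + 5 + 3) / 4 = 4.25

4.25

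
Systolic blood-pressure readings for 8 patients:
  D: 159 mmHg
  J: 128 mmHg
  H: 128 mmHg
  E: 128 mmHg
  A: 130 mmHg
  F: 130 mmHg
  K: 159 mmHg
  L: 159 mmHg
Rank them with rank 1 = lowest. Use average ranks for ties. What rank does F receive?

Sorted (ascending): 128, 128, 128, 130, 130, 159, 159, 159
The 3 values of 128 occupy positions 1–3 → average rank 2.
The 2 values of 130 occupy positions 4–5 → average rank (4+5)/2 = 4.5.
The 3 values of 159 occupy positions 6–8 → average rank 7.
F has value 130 mmHg → rank 4.5.

4.5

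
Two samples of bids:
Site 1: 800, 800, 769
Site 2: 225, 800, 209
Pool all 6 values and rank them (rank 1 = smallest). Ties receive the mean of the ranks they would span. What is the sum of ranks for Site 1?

Sorted (ascending): 209, 225, 769, 800, 800, 800
The 3 values of 800 occupy positions 4–6 → average rank 5.
Site 1 values → pooled ranks: 800→5, 800→5, 769→3
Rank sum = 5 + 5 + 3 = 13

13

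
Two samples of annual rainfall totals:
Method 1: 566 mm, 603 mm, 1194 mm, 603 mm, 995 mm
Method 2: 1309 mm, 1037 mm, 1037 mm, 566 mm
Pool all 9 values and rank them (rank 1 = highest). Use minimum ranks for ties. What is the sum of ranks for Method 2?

15

Sorted (descending): 1309, 1194, 1037, 1037, 995, 603, 603, 566, 566
The 2 values of 1037 occupy positions 3–4 → each gets rank 3.
The 2 values of 603 occupy positions 6–7 → each gets rank 6.
The 2 values of 566 occupy positions 8–9 → each gets rank 8.
Method 2 values → pooled ranks: 1309→1, 1037→3, 1037→3, 566→8
Rank sum = 1 + 3 + 3 + 8 = 15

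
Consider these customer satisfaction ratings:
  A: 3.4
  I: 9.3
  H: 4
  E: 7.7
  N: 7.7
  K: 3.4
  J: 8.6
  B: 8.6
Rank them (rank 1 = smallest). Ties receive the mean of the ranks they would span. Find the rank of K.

Sorted (ascending): 3.4, 3.4, 4, 7.7, 7.7, 8.6, 8.6, 9.3
The 2 values of 3.4 occupy positions 1–2 → average rank (1+2)/2 = 1.5.
The 2 values of 7.7 occupy positions 4–5 → average rank (4+5)/2 = 4.5.
The 2 values of 8.6 occupy positions 6–7 → average rank (6+7)/2 = 6.5.
K has value 3.4 → rank 1.5.

1.5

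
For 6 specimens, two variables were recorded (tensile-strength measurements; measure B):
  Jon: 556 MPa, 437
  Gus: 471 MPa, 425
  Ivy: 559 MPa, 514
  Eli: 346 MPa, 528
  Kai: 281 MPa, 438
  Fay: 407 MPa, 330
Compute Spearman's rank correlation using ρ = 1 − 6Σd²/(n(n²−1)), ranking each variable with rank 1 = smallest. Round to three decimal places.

-0.086

Ranks of variable 1: 5, 4, 6, 2, 1, 3
Ranks of variable 2: 3, 2, 5, 6, 4, 1
d = r₁ − r₂: 2, 2, 1, -4, -3, 2
d²: 4, 4, 1, 16, 9, 4; Σd² = 38
ρ = 1 − 6·38/(6·35) = 1 − 228/210 = -0.086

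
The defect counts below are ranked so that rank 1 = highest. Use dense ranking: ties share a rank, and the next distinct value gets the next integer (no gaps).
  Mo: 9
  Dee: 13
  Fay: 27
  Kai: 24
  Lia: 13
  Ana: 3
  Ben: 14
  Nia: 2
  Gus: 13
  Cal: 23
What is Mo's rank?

6

Sorted (descending): 27, 24, 23, 14, 13, 13, 13, 9, 3, 2
The 3 values of 13 share dense rank 5.
Remaining distinct values take the next consecutive integers.
Mo has value 9 → rank 6.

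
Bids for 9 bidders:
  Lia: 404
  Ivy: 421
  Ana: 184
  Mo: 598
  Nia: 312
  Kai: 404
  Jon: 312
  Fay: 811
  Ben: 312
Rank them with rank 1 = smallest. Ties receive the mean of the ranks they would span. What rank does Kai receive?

Sorted (ascending): 184, 312, 312, 312, 404, 404, 421, 598, 811
The 3 values of 312 occupy positions 2–4 → average rank 3.
The 2 values of 404 occupy positions 5–6 → average rank (5+6)/2 = 5.5.
Kai has value 404 → rank 5.5.

5.5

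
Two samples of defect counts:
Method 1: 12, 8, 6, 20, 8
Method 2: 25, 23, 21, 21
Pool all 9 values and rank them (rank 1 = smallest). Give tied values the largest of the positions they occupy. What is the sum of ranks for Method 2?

31

Sorted (ascending): 6, 8, 8, 12, 20, 21, 21, 23, 25
The 2 values of 8 occupy positions 2–3 → each gets rank 3.
The 2 values of 21 occupy positions 6–7 → each gets rank 7.
Method 2 values → pooled ranks: 25→9, 23→8, 21→7, 21→7
Rank sum = 9 + 8 + 7 + 7 = 31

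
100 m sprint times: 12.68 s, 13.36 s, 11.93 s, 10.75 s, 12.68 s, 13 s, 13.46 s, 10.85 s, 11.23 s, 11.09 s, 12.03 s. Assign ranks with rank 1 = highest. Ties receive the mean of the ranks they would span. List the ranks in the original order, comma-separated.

Sorted (descending): 13.46, 13.36, 13, 12.68, 12.68, 12.03, 11.93, 11.23, 11.09, 10.85, 10.75
The 2 values of 12.68 occupy positions 4–5 → average rank (4+5)/2 = 4.5.

4.5, 2, 7, 11, 4.5, 3, 1, 10, 8, 9, 6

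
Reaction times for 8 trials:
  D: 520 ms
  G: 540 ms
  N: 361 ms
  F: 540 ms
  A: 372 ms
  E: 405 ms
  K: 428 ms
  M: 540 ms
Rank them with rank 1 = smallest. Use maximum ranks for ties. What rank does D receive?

Sorted (ascending): 361, 372, 405, 428, 520, 540, 540, 540
The 3 values of 540 occupy positions 6–8 → each gets rank 8.
D has value 520 ms → rank 5.

5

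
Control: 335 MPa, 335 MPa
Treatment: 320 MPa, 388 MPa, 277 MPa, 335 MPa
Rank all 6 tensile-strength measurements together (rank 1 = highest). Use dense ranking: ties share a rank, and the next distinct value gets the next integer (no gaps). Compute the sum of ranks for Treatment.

Sorted (descending): 388, 335, 335, 335, 320, 277
The 3 values of 335 share dense rank 2.
Remaining distinct values take the next consecutive integers.
Treatment values → pooled ranks: 320→3, 388→1, 277→4, 335→2
Rank sum = 3 + 1 + 4 + 2 = 10

10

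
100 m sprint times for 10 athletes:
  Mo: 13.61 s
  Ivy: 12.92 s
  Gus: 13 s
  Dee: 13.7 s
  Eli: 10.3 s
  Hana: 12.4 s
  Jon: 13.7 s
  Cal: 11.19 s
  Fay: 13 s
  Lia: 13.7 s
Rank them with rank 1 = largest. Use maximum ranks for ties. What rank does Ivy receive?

Sorted (descending): 13.7, 13.7, 13.7, 13.61, 13, 13, 12.92, 12.4, 11.19, 10.3
The 3 values of 13.7 occupy positions 1–3 → each gets rank 3.
The 2 values of 13 occupy positions 5–6 → each gets rank 6.
Ivy has value 12.92 s → rank 7.

7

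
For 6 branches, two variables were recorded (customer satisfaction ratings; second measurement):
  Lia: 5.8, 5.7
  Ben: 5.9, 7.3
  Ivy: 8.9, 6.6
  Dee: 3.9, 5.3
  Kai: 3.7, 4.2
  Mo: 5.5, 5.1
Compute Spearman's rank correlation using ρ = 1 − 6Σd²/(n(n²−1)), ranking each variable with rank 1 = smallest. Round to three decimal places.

0.886

Ranks of variable 1: 4, 5, 6, 2, 1, 3
Ranks of variable 2: 4, 6, 5, 3, 1, 2
d = r₁ − r₂: 0, -1, 1, -1, 0, 1
d²: 0, 1, 1, 1, 0, 1; Σd² = 4
ρ = 1 − 6·4/(6·35) = 1 − 24/210 = 0.886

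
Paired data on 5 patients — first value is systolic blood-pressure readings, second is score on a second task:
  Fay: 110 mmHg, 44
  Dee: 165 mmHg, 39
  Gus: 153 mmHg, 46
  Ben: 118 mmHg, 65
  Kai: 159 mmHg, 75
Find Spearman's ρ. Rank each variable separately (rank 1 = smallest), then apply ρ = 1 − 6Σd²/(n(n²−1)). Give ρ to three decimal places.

Ranks of variable 1: 1, 5, 3, 2, 4
Ranks of variable 2: 2, 1, 3, 4, 5
d = r₁ − r₂: -1, 4, 0, -2, -1
d²: 1, 16, 0, 4, 1; Σd² = 22
ρ = 1 − 6·22/(5·24) = 1 − 132/120 = -0.100

-0.100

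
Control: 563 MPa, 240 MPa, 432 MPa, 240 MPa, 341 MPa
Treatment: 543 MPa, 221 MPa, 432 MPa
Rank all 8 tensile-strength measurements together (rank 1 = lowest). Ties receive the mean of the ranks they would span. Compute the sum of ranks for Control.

22.5

Sorted (ascending): 221, 240, 240, 341, 432, 432, 543, 563
The 2 values of 240 occupy positions 2–3 → average rank (2+3)/2 = 2.5.
The 2 values of 432 occupy positions 5–6 → average rank (5+6)/2 = 5.5.
Control values → pooled ranks: 563→8, 240→2.5, 432→5.5, 240→2.5, 341→4
Rank sum = 8 + 2.5 + 5.5 + 2.5 + 4 = 22.5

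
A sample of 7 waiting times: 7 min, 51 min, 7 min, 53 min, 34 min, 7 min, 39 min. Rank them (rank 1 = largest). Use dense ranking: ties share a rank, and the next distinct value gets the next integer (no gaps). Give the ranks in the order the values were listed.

Sorted (descending): 53, 51, 39, 34, 7, 7, 7
The 3 values of 7 share dense rank 5.
Remaining distinct values take the next consecutive integers.

5, 2, 5, 1, 4, 5, 3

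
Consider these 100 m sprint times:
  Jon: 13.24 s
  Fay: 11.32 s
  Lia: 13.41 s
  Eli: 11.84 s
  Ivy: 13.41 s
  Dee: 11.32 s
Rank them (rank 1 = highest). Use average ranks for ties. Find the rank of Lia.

1.5

Sorted (descending): 13.41, 13.41, 13.24, 11.84, 11.32, 11.32
The 2 values of 13.41 occupy positions 1–2 → average rank (1+2)/2 = 1.5.
The 2 values of 11.32 occupy positions 5–6 → average rank (5+6)/2 = 5.5.
Lia has value 13.41 s → rank 1.5.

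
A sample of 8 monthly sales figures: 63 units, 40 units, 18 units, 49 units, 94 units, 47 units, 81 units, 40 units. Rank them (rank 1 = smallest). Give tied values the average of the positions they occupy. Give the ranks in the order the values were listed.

Sorted (ascending): 18, 40, 40, 47, 49, 63, 81, 94
The 2 values of 40 occupy positions 2–3 → average rank (2+3)/2 = 2.5.

6, 2.5, 1, 5, 8, 4, 7, 2.5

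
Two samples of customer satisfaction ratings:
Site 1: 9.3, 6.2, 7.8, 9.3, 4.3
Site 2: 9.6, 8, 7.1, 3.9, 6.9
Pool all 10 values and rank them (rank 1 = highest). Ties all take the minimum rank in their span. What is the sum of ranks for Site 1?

Sorted (descending): 9.6, 9.3, 9.3, 8, 7.8, 7.1, 6.9, 6.2, 4.3, 3.9
The 2 values of 9.3 occupy positions 2–3 → each gets rank 2.
Site 1 values → pooled ranks: 9.3→2, 6.2→8, 7.8→5, 9.3→2, 4.3→9
Rank sum = 2 + 8 + 5 + 2 + 9 = 26

26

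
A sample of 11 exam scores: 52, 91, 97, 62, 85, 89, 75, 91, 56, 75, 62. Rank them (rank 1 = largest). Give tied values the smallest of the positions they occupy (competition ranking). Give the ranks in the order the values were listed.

11, 2, 1, 8, 5, 4, 6, 2, 10, 6, 8

Sorted (descending): 97, 91, 91, 89, 85, 75, 75, 62, 62, 56, 52
The 2 values of 91 occupy positions 2–3 → each gets rank 2.
The 2 values of 75 occupy positions 6–7 → each gets rank 6.
The 2 values of 62 occupy positions 8–9 → each gets rank 8.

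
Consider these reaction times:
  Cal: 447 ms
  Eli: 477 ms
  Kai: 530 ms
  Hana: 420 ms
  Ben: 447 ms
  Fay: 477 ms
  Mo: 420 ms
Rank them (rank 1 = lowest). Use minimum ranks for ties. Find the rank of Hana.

1

Sorted (ascending): 420, 420, 447, 447, 477, 477, 530
The 2 values of 420 occupy positions 1–2 → each gets rank 1.
The 2 values of 447 occupy positions 3–4 → each gets rank 3.
The 2 values of 477 occupy positions 5–6 → each gets rank 5.
Hana has value 420 ms → rank 1.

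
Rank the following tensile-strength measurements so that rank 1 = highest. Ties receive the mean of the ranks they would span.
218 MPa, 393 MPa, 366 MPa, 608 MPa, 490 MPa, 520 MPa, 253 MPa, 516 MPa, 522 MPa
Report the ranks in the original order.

Sorted (descending): 608, 522, 520, 516, 490, 393, 366, 253, 218
No ties — each value takes its position as its rank.

9, 6, 7, 1, 5, 3, 8, 4, 2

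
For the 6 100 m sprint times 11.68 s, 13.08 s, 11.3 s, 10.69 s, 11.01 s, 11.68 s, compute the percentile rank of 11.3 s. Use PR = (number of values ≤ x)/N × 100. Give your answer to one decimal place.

50.0

N = 6.
Strictly below 11.3: 2. Equal to 11.3: 1.
PR = 3/6 × 100 = 50.0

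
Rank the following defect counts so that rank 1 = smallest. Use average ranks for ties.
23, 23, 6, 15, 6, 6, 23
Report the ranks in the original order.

6, 6, 2, 4, 2, 2, 6

Sorted (ascending): 6, 6, 6, 15, 23, 23, 23
The 3 values of 6 occupy positions 1–3 → average rank 2.
The 3 values of 23 occupy positions 5–7 → average rank 6.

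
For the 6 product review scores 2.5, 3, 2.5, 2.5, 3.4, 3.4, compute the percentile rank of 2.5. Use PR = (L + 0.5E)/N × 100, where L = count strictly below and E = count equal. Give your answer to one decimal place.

25.0

N = 6.
Strictly below 2.5: 0. Equal to 2.5: 3.
PR = (0 + 0.5·3)/6 × 100 = 25.0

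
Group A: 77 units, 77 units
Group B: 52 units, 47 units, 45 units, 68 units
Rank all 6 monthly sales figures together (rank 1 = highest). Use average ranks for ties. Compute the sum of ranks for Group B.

Sorted (descending): 77, 77, 68, 52, 47, 45
The 2 values of 77 occupy positions 1–2 → average rank (1+2)/2 = 1.5.
Group B values → pooled ranks: 52→4, 47→5, 45→6, 68→3
Rank sum = 4 + 5 + 6 + 3 = 18

18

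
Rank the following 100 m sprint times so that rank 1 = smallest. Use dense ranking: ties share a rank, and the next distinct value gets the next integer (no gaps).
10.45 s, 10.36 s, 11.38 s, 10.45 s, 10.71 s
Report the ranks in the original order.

2, 1, 4, 2, 3

Sorted (ascending): 10.36, 10.45, 10.45, 10.71, 11.38
The 2 values of 10.45 share dense rank 2.
Remaining distinct values take the next consecutive integers.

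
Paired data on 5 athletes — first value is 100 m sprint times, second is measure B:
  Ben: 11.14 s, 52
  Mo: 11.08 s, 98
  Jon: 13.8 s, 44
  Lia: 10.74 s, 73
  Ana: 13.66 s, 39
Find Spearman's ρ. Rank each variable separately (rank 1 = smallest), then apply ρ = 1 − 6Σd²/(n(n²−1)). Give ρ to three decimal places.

Ranks of variable 1: 3, 2, 5, 1, 4
Ranks of variable 2: 3, 5, 2, 4, 1
d = r₁ − r₂: 0, -3, 3, -3, 3
d²: 0, 9, 9, 9, 9; Σd² = 36
ρ = 1 − 6·36/(5·24) = 1 − 216/120 = -0.800

-0.800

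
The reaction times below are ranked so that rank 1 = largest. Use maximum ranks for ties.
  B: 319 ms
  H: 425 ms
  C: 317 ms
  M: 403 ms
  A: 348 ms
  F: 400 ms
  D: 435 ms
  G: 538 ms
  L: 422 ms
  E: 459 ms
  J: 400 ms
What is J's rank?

Sorted (descending): 538, 459, 435, 425, 422, 403, 400, 400, 348, 319, 317
The 2 values of 400 occupy positions 7–8 → each gets rank 8.
J has value 400 ms → rank 8.

8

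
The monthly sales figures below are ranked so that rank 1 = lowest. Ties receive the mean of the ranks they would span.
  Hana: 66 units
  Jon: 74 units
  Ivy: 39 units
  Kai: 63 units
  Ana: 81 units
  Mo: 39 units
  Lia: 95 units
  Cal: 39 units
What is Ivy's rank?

2

Sorted (ascending): 39, 39, 39, 63, 66, 74, 81, 95
The 3 values of 39 occupy positions 1–3 → average rank 2.
Ivy has value 39 units → rank 2.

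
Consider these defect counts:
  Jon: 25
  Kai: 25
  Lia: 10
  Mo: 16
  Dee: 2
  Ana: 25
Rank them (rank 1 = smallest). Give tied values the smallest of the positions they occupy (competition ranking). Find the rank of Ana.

Sorted (ascending): 2, 10, 16, 25, 25, 25
The 3 values of 25 occupy positions 4–6 → each gets rank 4.
Ana has value 25 → rank 4.

4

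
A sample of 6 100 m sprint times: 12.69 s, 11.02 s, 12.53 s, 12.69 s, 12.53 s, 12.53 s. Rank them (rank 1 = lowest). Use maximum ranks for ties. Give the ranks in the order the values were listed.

Sorted (ascending): 11.02, 12.53, 12.53, 12.53, 12.69, 12.69
The 3 values of 12.53 occupy positions 2–4 → each gets rank 4.
The 2 values of 12.69 occupy positions 5–6 → each gets rank 6.

6, 1, 4, 6, 4, 4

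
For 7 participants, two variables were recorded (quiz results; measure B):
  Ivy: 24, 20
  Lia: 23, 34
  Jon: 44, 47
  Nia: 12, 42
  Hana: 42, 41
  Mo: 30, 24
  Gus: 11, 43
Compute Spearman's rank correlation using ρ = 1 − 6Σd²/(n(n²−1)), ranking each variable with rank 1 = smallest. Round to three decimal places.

0.000

Ranks of variable 1: 4, 3, 7, 2, 6, 5, 1
Ranks of variable 2: 1, 3, 7, 5, 4, 2, 6
d = r₁ − r₂: 3, 0, 0, -3, 2, 3, -5
d²: 9, 0, 0, 9, 4, 9, 25; Σd² = 56
ρ = 1 − 6·56/(7·48) = 1 − 336/336 = 0.000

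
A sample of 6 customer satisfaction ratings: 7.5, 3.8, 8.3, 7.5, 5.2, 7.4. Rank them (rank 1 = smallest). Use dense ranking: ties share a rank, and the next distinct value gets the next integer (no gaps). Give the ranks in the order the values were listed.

4, 1, 5, 4, 2, 3

Sorted (ascending): 3.8, 5.2, 7.4, 7.5, 7.5, 8.3
The 2 values of 7.5 share dense rank 4.
Remaining distinct values take the next consecutive integers.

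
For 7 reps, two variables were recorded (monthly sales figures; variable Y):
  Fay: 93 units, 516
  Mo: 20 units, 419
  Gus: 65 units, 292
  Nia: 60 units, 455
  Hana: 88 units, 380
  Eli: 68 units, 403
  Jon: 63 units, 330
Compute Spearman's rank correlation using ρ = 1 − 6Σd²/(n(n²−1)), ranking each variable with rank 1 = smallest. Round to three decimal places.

0.071

Ranks of variable 1: 7, 1, 4, 2, 6, 5, 3
Ranks of variable 2: 7, 5, 1, 6, 3, 4, 2
d = r₁ − r₂: 0, -4, 3, -4, 3, 1, 1
d²: 0, 16, 9, 16, 9, 1, 1; Σd² = 52
ρ = 1 − 6·52/(7·48) = 1 − 312/336 = 0.071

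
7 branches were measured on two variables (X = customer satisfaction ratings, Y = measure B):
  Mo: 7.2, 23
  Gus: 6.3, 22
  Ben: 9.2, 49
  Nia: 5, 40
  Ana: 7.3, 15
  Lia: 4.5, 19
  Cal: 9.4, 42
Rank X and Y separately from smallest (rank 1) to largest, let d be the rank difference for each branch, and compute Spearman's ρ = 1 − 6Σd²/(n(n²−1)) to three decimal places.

Ranks of variable 1: 4, 3, 6, 2, 5, 1, 7
Ranks of variable 2: 4, 3, 7, 5, 1, 2, 6
d = r₁ − r₂: 0, 0, -1, -3, 4, -1, 1
d²: 0, 0, 1, 9, 16, 1, 1; Σd² = 28
ρ = 1 − 6·28/(7·48) = 1 − 168/336 = 0.500

0.500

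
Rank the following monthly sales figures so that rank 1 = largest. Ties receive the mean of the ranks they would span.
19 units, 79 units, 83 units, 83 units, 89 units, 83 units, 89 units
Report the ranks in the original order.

Sorted (descending): 89, 89, 83, 83, 83, 79, 19
The 2 values of 89 occupy positions 1–2 → average rank (1+2)/2 = 1.5.
The 3 values of 83 occupy positions 3–5 → average rank 4.

7, 6, 4, 4, 1.5, 4, 1.5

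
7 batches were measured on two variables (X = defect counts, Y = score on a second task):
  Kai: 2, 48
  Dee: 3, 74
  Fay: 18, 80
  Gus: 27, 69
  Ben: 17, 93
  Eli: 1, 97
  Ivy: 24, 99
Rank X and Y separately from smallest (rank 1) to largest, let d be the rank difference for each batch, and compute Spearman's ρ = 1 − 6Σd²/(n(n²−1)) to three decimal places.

0.036

Ranks of variable 1: 2, 3, 5, 7, 4, 1, 6
Ranks of variable 2: 1, 3, 4, 2, 5, 6, 7
d = r₁ − r₂: 1, 0, 1, 5, -1, -5, -1
d²: 1, 0, 1, 25, 1, 25, 1; Σd² = 54
ρ = 1 − 6·54/(7·48) = 1 − 324/336 = 0.036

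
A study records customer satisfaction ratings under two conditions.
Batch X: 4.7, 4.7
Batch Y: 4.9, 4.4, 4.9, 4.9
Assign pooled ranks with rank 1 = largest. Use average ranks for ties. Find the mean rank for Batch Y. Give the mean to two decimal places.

Sorted (descending): 4.9, 4.9, 4.9, 4.7, 4.7, 4.4
The 3 values of 4.9 occupy positions 1–3 → average rank 2.
The 2 values of 4.7 occupy positions 4–5 → average rank (4+5)/2 = 4.5.
Batch Y values → pooled ranks: 4.9→2, 4.4→6, 4.9→2, 4.9→2
Mean rank = (2 + 6 + 2 + 2) / 4 = 3.00

3.00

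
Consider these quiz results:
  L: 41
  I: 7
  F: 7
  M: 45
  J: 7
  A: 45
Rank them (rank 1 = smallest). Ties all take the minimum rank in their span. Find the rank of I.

1

Sorted (ascending): 7, 7, 7, 41, 45, 45
The 3 values of 7 occupy positions 1–3 → each gets rank 1.
The 2 values of 45 occupy positions 5–6 → each gets rank 5.
I has value 7 → rank 1.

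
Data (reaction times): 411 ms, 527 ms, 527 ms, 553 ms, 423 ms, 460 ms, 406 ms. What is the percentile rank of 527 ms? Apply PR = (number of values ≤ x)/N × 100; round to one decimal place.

85.7

N = 7.
Strictly below 527: 4. Equal to 527: 2.
PR = 6/7 × 100 = 85.7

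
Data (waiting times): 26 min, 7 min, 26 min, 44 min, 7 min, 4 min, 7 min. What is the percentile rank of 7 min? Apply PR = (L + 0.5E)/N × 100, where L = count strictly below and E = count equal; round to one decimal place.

N = 7.
Strictly below 7: 1. Equal to 7: 3.
PR = (1 + 0.5·3)/7 × 100 = 35.7

35.7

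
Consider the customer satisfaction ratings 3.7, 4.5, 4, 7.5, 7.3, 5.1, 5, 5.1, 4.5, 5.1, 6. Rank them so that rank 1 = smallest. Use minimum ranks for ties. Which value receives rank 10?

Sorted (ascending): 3.7, 4, 4.5, 4.5, 5, 5.1, 5.1, 5.1, 6, 7.3, 7.5
The 2 values of 4.5 occupy positions 3–4 → each gets rank 3.
The 3 values of 5.1 occupy positions 6–8 → each gets rank 6.
Rank 10 → value 7.3.

7.3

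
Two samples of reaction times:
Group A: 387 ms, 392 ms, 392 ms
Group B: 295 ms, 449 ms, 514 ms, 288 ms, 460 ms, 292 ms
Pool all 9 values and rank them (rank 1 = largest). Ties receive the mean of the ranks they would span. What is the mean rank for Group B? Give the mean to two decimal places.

5.00

Sorted (descending): 514, 460, 449, 392, 392, 387, 295, 292, 288
The 2 values of 392 occupy positions 4–5 → average rank (4+5)/2 = 4.5.
Group B values → pooled ranks: 295→7, 449→3, 514→1, 288→9, 460→2, 292→8
Mean rank = (7 + 3 + 1 + 9 + 2 + 8) / 6 = 5.00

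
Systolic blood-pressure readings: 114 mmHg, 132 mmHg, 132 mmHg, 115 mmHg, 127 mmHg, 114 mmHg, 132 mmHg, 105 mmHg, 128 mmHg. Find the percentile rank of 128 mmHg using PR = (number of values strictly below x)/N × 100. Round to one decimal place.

N = 9.
Strictly below 128: 5. Equal to 128: 1.
PR = 5/9 × 100 = 55.6

55.6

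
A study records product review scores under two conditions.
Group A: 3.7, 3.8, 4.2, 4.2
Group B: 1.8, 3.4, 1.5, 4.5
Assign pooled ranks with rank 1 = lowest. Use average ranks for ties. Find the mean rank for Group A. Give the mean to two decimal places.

Sorted (ascending): 1.5, 1.8, 3.4, 3.7, 3.8, 4.2, 4.2, 4.5
The 2 values of 4.2 occupy positions 6–7 → average rank (6+7)/2 = 6.5.
Group A values → pooled ranks: 3.7→4, 3.8→5, 4.2→6.5, 4.2→6.5
Mean rank = (4 + 5 + 6.5 + 6.5) / 4 = 5.50

5.50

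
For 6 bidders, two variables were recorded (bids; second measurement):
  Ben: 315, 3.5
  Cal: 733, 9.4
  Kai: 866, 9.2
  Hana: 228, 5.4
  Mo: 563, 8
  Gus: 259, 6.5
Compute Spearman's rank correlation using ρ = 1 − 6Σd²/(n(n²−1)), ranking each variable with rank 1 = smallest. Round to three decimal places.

0.771

Ranks of variable 1: 3, 5, 6, 1, 4, 2
Ranks of variable 2: 1, 6, 5, 2, 4, 3
d = r₁ − r₂: 2, -1, 1, -1, 0, -1
d²: 4, 1, 1, 1, 0, 1; Σd² = 8
ρ = 1 − 6·8/(6·35) = 1 − 48/210 = 0.771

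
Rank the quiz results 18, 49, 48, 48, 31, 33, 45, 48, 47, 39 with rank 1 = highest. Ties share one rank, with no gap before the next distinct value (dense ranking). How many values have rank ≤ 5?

Sorted (descending): 49, 48, 48, 48, 47, 45, 39, 33, 31, 18
The 3 values of 48 share dense rank 2.
Remaining distinct values take the next consecutive integers.
Ranks ≤ 5: {1, 2, 2, 2, 3, 4, 5} → 7 values.

7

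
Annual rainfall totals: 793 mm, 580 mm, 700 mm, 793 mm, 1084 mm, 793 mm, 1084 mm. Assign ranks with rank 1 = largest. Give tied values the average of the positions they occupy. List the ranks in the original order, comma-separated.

4, 7, 6, 4, 1.5, 4, 1.5

Sorted (descending): 1084, 1084, 793, 793, 793, 700, 580
The 2 values of 1084 occupy positions 1–2 → average rank (1+2)/2 = 1.5.
The 3 values of 793 occupy positions 3–5 → average rank 4.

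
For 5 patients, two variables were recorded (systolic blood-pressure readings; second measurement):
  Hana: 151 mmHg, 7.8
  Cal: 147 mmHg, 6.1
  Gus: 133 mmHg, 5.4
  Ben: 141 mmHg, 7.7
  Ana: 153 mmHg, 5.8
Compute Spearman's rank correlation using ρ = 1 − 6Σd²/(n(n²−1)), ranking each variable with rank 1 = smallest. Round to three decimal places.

Ranks of variable 1: 4, 3, 1, 2, 5
Ranks of variable 2: 5, 3, 1, 4, 2
d = r₁ − r₂: -1, 0, 0, -2, 3
d²: 1, 0, 0, 4, 9; Σd² = 14
ρ = 1 − 6·14/(5·24) = 1 − 84/120 = 0.300

0.300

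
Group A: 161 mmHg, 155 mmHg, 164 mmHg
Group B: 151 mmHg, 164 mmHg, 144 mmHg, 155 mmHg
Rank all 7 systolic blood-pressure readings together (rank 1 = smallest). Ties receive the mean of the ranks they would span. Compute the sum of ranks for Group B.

Sorted (ascending): 144, 151, 155, 155, 161, 164, 164
The 2 values of 155 occupy positions 3–4 → average rank (3+4)/2 = 3.5.
The 2 values of 164 occupy positions 6–7 → average rank (6+7)/2 = 6.5.
Group B values → pooled ranks: 151→2, 164→6.5, 144→1, 155→3.5
Rank sum = 2 + 6.5 + 1 + 3.5 = 13

13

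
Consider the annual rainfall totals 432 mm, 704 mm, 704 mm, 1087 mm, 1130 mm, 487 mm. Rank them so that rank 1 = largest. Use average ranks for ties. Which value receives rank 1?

1130

Sorted (descending): 1130, 1087, 704, 704, 487, 432
The 2 values of 704 occupy positions 3–4 → average rank (3+4)/2 = 3.5.
Rank 1 → value 1130.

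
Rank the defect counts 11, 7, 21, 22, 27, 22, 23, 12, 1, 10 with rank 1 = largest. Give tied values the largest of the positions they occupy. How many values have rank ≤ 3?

Sorted (descending): 27, 23, 22, 22, 21, 12, 11, 10, 7, 1
The 2 values of 22 occupy positions 3–4 → each gets rank 4.
Ranks ≤ 3: {1, 2} → 2 values.

2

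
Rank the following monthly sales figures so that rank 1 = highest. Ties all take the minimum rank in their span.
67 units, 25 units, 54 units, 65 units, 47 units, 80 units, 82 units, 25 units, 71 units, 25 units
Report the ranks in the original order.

Sorted (descending): 82, 80, 71, 67, 65, 54, 47, 25, 25, 25
The 3 values of 25 occupy positions 8–10 → each gets rank 8.

4, 8, 6, 5, 7, 2, 1, 8, 3, 8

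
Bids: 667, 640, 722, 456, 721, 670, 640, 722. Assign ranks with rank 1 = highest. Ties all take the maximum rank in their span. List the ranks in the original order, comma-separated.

5, 7, 2, 8, 3, 4, 7, 2

Sorted (descending): 722, 722, 721, 670, 667, 640, 640, 456
The 2 values of 722 occupy positions 1–2 → each gets rank 2.
The 2 values of 640 occupy positions 6–7 → each gets rank 7.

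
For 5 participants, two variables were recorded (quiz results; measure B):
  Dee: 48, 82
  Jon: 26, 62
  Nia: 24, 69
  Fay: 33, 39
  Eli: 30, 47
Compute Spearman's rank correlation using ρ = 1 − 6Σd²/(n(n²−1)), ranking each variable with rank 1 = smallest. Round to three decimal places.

Ranks of variable 1: 5, 2, 1, 4, 3
Ranks of variable 2: 5, 3, 4, 1, 2
d = r₁ − r₂: 0, -1, -3, 3, 1
d²: 0, 1, 9, 9, 1; Σd² = 20
ρ = 1 − 6·20/(5·24) = 1 − 120/120 = 0.000

0.000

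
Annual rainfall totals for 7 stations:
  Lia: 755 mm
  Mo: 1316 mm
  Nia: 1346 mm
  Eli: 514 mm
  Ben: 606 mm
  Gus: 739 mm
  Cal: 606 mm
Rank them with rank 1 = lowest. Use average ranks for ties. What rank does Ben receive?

2.5

Sorted (ascending): 514, 606, 606, 739, 755, 1316, 1346
The 2 values of 606 occupy positions 2–3 → average rank (2+3)/2 = 2.5.
Ben has value 606 mm → rank 2.5.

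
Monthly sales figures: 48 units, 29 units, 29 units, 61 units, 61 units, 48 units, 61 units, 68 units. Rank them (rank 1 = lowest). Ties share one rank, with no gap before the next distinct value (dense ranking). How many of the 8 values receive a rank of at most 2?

4

Sorted (ascending): 29, 29, 48, 48, 61, 61, 61, 68
The 2 values of 29 share dense rank 1.
The 2 values of 48 share dense rank 2.
The 3 values of 61 share dense rank 3.
Remaining distinct values take the next consecutive integers.
Ranks ≤ 2: {1, 1, 2, 2} → 4 values.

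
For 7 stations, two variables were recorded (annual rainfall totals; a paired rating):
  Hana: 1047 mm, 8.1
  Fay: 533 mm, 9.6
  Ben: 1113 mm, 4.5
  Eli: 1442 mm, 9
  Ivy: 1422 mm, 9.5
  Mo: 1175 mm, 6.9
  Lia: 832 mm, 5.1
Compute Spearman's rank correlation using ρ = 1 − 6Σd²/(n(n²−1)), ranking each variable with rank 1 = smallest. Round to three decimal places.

0.036

Ranks of variable 1: 3, 1, 4, 7, 6, 5, 2
Ranks of variable 2: 4, 7, 1, 5, 6, 3, 2
d = r₁ − r₂: -1, -6, 3, 2, 0, 2, 0
d²: 1, 36, 9, 4, 0, 4, 0; Σd² = 54
ρ = 1 − 6·54/(7·48) = 1 − 324/336 = 0.036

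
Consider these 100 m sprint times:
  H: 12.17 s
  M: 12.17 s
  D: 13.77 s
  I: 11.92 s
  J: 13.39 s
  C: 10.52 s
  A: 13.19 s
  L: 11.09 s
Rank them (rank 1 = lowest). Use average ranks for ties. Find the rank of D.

Sorted (ascending): 10.52, 11.09, 11.92, 12.17, 12.17, 13.19, 13.39, 13.77
The 2 values of 12.17 occupy positions 4–5 → average rank (4+5)/2 = 4.5.
D has value 13.77 s → rank 8.

8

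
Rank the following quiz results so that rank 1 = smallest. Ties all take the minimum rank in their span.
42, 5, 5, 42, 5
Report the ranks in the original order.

4, 1, 1, 4, 1

Sorted (ascending): 5, 5, 5, 42, 42
The 3 values of 5 occupy positions 1–3 → each gets rank 1.
The 2 values of 42 occupy positions 4–5 → each gets rank 4.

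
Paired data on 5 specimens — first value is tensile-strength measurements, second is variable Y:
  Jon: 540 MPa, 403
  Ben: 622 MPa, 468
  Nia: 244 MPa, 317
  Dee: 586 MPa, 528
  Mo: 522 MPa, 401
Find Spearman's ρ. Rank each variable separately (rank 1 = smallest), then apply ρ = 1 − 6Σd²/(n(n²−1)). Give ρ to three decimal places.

0.900

Ranks of variable 1: 3, 5, 1, 4, 2
Ranks of variable 2: 3, 4, 1, 5, 2
d = r₁ − r₂: 0, 1, 0, -1, 0
d²: 0, 1, 0, 1, 0; Σd² = 2
ρ = 1 − 6·2/(5·24) = 1 − 12/120 = 0.900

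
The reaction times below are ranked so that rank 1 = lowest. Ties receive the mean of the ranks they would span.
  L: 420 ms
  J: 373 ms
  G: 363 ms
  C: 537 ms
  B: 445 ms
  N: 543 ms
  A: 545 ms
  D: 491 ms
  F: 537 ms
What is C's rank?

Sorted (ascending): 363, 373, 420, 445, 491, 537, 537, 543, 545
The 2 values of 537 occupy positions 6–7 → average rank (6+7)/2 = 6.5.
C has value 537 ms → rank 6.5.

6.5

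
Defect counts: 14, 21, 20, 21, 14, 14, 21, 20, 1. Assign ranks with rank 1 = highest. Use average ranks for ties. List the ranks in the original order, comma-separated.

Sorted (descending): 21, 21, 21, 20, 20, 14, 14, 14, 1
The 3 values of 21 occupy positions 1–3 → average rank 2.
The 2 values of 20 occupy positions 4–5 → average rank (4+5)/2 = 4.5.
The 3 values of 14 occupy positions 6–8 → average rank 7.

7, 2, 4.5, 2, 7, 7, 2, 4.5, 9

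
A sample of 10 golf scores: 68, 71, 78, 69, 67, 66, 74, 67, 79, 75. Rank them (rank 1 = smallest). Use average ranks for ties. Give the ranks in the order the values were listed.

Sorted (ascending): 66, 67, 67, 68, 69, 71, 74, 75, 78, 79
The 2 values of 67 occupy positions 2–3 → average rank (2+3)/2 = 2.5.

4, 6, 9, 5, 2.5, 1, 7, 2.5, 10, 8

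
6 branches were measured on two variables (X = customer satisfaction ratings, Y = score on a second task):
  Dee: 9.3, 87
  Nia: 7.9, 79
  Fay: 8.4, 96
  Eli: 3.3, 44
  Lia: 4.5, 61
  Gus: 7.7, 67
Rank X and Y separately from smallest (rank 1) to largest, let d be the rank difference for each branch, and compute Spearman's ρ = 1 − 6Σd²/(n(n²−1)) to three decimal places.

Ranks of variable 1: 6, 4, 5, 1, 2, 3
Ranks of variable 2: 5, 4, 6, 1, 2, 3
d = r₁ − r₂: 1, 0, -1, 0, 0, 0
d²: 1, 0, 1, 0, 0, 0; Σd² = 2
ρ = 1 − 6·2/(6·35) = 1 − 12/210 = 0.943

0.943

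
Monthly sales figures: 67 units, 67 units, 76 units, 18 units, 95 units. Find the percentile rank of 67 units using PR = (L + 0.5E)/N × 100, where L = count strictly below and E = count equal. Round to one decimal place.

40.0

N = 5.
Strictly below 67: 1. Equal to 67: 2.
PR = (1 + 0.5·2)/5 × 100 = 40.0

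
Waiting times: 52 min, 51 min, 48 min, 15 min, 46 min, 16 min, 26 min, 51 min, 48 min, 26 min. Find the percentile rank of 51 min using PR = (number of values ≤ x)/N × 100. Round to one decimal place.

90.0

N = 10.
Strictly below 51: 7. Equal to 51: 2.
PR = 9/10 × 100 = 90.0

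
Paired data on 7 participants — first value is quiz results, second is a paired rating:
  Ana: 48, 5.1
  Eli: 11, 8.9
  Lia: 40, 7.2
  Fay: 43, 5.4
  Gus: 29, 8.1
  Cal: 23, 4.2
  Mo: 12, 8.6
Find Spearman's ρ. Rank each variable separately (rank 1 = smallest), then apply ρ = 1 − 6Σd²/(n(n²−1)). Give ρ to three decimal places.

-0.643

Ranks of variable 1: 7, 1, 5, 6, 4, 3, 2
Ranks of variable 2: 2, 7, 4, 3, 5, 1, 6
d = r₁ − r₂: 5, -6, 1, 3, -1, 2, -4
d²: 25, 36, 1, 9, 1, 4, 16; Σd² = 92
ρ = 1 − 6·92/(7·48) = 1 − 552/336 = -0.643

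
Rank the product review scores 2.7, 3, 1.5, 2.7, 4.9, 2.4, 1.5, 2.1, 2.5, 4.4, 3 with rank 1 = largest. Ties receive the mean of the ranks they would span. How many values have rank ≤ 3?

Sorted (descending): 4.9, 4.4, 3, 3, 2.7, 2.7, 2.5, 2.4, 2.1, 1.5, 1.5
The 2 values of 3 occupy positions 3–4 → average rank (3+4)/2 = 3.5.
The 2 values of 2.7 occupy positions 5–6 → average rank (5+6)/2 = 5.5.
The 2 values of 1.5 occupy positions 10–11 → average rank (10+11)/2 = 10.5.
Ranks ≤ 3: {1, 2} → 2 values.

2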